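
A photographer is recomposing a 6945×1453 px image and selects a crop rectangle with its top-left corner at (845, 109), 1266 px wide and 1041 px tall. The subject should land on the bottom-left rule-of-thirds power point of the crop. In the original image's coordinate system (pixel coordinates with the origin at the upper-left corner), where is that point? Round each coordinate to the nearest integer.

x = 1267 px, y = 803 px

One third of the crop width 1266 is 422.00 px.
One third of the crop height 1041 is 347.00 px.
The bottom-left point is one-third across and two-thirds down within the crop:
x = 845 + 1 × 422.00 ≈ 1267; y = 109 + 2 × 347.00 ≈ 803.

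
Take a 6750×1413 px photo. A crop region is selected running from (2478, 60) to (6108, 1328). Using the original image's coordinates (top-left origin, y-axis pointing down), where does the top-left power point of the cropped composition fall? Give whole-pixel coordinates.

x = 3688 px, y = 483 px

Crop width = 6108 − 2478 = 3630 px; one third is 1210.00 px.
Crop height = 1328 − 60 = 1268 px; one third is 422.67 px.
The top-left point is one-third across and one-third down within the crop:
x = 2478 + 1 × 1210.00 ≈ 3688; y = 60 + 1 × 422.67 ≈ 483.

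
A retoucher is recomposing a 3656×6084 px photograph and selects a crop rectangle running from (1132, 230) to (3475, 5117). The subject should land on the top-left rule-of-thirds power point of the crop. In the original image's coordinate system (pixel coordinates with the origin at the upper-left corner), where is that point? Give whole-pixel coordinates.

x = 1913 px, y = 1859 px

Crop width = 3475 − 1132 = 2343 px; one third is 781.00 px.
Crop height = 5117 − 230 = 4887 px; one third is 1629.00 px.
The top-left point is one-third across and one-third down within the crop:
x = 1132 + 1 × 781.00 ≈ 1913; y = 230 + 1 × 1629.00 ≈ 1859.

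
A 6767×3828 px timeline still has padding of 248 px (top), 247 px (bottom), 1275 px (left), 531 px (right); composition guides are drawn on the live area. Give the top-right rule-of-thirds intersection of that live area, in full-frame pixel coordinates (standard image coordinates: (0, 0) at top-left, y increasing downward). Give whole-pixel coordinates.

(4582, 1359)

Content width = 6767 − 1275 − 531 = 4961 px; content height = 3828 − 248 − 247 = 3333 px.
Top-right is two-thirds across and one-third down within the live area.
x = 1275 + 2 × 4961/3 = 1275 + 3307.33 ≈ 4582
y = 248 + 1 × 3333/3 = 248 + 1111.00 ≈ 1359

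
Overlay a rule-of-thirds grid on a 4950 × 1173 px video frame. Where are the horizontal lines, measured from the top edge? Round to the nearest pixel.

1173 / 3 = 391, so the horizontal lines sit at one and two thirds of 1173.

y = 391 px and y = 782 px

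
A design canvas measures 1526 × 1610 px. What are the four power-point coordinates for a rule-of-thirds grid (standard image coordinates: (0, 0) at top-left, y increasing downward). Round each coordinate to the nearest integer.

One third of 1526 is 508.67; one third of 1610 is 536.67.
Vertical third lines at x = 509 and x = 1017; horizontal third lines at y = 537 and y = 1073.

(509, 537), (1017, 537), (509, 1073), (1017, 1073)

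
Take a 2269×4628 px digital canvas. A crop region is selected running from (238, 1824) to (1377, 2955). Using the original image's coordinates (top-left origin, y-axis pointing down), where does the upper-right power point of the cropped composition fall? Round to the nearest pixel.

Crop width = 1377 − 238 = 1139 px; one third is 379.67 px.
Crop height = 2955 − 1824 = 1131 px; one third is 377.00 px.
The upper-right point is two-thirds across and one-third down within the crop:
x = 238 + 2 × 379.67 ≈ 997; y = 1824 + 1 × 377.00 ≈ 2201.

x = 997 px, y = 2201 px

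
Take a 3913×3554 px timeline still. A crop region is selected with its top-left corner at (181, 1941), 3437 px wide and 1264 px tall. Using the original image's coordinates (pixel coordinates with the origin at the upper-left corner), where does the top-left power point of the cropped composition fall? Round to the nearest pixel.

One third of the crop width 3437 is 1145.67 px.
One third of the crop height 1264 is 421.33 px.
The top-left point is one-third across and one-third down within the crop:
x = 181 + 1 × 1145.67 ≈ 1327; y = 1941 + 1 × 421.33 ≈ 2362.

(1327, 2362)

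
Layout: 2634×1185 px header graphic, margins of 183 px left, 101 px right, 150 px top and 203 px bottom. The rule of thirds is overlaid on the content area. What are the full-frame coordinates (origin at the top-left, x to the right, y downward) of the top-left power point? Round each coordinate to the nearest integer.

x = 966 px, y = 427 px

Content width = 2634 − 183 − 101 = 2350 px; content height = 1185 − 150 − 203 = 832 px.
Top-left is one-third across and one-third down within the content area.
x = 183 + 1 × 2350/3 = 183 + 783.33 ≈ 966
y = 150 + 1 × 832/3 = 150 + 277.33 ≈ 427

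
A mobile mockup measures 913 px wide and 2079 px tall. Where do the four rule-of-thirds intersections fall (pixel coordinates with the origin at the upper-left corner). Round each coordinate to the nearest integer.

(304, 693), (609, 693), (304, 1386), (609, 1386)

One third of 913 is 304.33; one third of 2079 is 693.
Vertical third lines at x = 304 and x = 609; horizontal third lines at y = 693 and y = 1386.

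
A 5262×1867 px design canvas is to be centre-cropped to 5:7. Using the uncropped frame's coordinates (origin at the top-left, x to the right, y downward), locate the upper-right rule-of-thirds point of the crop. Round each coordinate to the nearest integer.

5262/1867 > 5/7, so the 5:7 crop keeps the full height 1867 and trims width to 1867 × 5/7 = 1333.57 px.
Left offset = (5262 − 1333.57)/2 = 1964.21 px; top offset = 0.
Upper-right is two-thirds across and one-third down within the crop:
x = 1964.21 + 2 × 1333.57/3 ≈ 2853; y = 0.00 + 1 × 1867.00/3 ≈ 622.

(2853, 622)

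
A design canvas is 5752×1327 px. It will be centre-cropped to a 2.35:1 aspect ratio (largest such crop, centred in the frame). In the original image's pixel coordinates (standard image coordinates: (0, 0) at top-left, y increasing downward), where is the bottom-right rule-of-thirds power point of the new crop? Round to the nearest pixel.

5752/1327 > 2.35/1, so the 2.35:1 crop keeps the full height 1327 and trims width to 1327 × 2.35/1 = 3118.45 px.
Left offset = (5752 − 3118.45)/2 = 1316.77 px; top offset = 0.
Bottom-right is two-thirds across and two-thirds down within the crop:
x = 1316.77 + 2 × 3118.45/3 ≈ 3396; y = 0.00 + 2 × 1327.00/3 ≈ 885.

(3396, 885)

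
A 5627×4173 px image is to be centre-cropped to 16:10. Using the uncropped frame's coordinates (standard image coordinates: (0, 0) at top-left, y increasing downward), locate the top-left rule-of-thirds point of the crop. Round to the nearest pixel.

x = 1876 px, y = 1500 px

5627/4173 < 16/10, so the 16:10 crop keeps the full width 5627 and trims height to 5627 × 10/16 = 3516.88 px.
Top offset = (4173 − 3516.88)/2 = 328.06 px; left offset = 0.
Top-left is one-third across and one-third down within the crop:
x = 0.00 + 1 × 5627.00/3 ≈ 1876; y = 328.06 + 1 × 3516.88/3 ≈ 1500.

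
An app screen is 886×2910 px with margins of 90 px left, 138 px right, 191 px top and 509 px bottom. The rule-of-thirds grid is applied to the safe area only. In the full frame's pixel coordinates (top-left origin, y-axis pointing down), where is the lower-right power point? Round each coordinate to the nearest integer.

(529, 1664)

Content width = 886 − 90 − 138 = 658 px; content height = 2910 − 191 − 509 = 2210 px.
Lower-right is two-thirds across and two-thirds down within the safe area.
x = 90 + 2 × 658/3 = 90 + 438.67 ≈ 529
y = 191 + 2 × 2210/3 = 191 + 1473.33 ≈ 1664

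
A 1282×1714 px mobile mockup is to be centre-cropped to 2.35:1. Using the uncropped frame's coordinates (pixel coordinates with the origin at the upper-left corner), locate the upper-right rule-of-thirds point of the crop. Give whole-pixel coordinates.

(855, 766)

1282/1714 < 2.35/1, so the 2.35:1 crop keeps the full width 1282 and trims height to 1282 × 1/2.35 = 545.53 px.
Top offset = (1714 − 545.53)/2 = 584.23 px; left offset = 0.
Upper-right is two-thirds across and one-third down within the crop:
x = 0.00 + 2 × 1282.00/3 ≈ 855; y = 584.23 + 1 × 545.53/3 ≈ 766.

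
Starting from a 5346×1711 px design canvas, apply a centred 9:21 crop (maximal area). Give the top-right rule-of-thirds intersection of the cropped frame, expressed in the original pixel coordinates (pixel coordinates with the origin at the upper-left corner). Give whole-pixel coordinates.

5346/1711 > 9/21, so the 9:21 crop keeps the full height 1711 and trims width to 1711 × 9/21 = 733.29 px.
Left offset = (5346 − 733.29)/2 = 2306.36 px; top offset = 0.
Top-right is two-thirds across and one-third down within the crop:
x = 2306.36 + 2 × 733.29/3 ≈ 2795; y = 0.00 + 1 × 1711.00/3 ≈ 570.

(2795, 570)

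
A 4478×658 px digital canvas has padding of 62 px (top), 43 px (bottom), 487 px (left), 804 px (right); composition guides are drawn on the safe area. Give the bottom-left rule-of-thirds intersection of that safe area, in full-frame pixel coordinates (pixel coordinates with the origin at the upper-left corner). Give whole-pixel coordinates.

(1549, 431)

Content width = 4478 − 487 − 804 = 3187 px; content height = 658 − 62 − 43 = 553 px.
Bottom-left is one-third across and two-thirds down within the safe area.
x = 487 + 1 × 3187/3 = 487 + 1062.33 ≈ 1549
y = 62 + 2 × 553/3 = 62 + 368.67 ≈ 431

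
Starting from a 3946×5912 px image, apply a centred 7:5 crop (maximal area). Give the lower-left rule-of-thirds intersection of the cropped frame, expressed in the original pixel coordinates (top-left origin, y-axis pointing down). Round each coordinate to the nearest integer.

3946/5912 < 7/5, so the 7:5 crop keeps the full width 3946 and trims height to 3946 × 5/7 = 2818.57 px.
Top offset = (5912 − 2818.57)/2 = 1546.71 px; left offset = 0.
Lower-left is one-third across and two-thirds down within the crop:
x = 0.00 + 1 × 3946.00/3 ≈ 1315; y = 1546.71 + 2 × 2818.57/3 ≈ 3426.

x = 1315 px, y = 3426 px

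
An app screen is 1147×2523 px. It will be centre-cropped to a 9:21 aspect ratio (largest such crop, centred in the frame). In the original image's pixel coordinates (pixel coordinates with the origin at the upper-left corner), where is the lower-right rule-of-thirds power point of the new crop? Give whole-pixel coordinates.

1147/2523 > 9/21, so the 9:21 crop keeps the full height 2523 and trims width to 2523 × 9/21 = 1081.29 px.
Left offset = (1147 − 1081.29)/2 = 32.86 px; top offset = 0.
Lower-right is two-thirds across and two-thirds down within the crop:
x = 32.86 + 2 × 1081.29/3 ≈ 754; y = 0.00 + 2 × 2523.00/3 ≈ 1682.

(754, 1682)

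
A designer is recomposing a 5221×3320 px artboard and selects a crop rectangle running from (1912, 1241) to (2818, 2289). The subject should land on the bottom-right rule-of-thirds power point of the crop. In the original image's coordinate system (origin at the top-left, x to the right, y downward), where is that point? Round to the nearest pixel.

x = 2516 px, y = 1940 px

Crop width = 2818 − 1912 = 906 px; one third is 302.00 px.
Crop height = 2289 − 1241 = 1048 px; one third is 349.33 px.
The bottom-right point is two-thirds across and two-thirds down within the crop:
x = 1912 + 2 × 302.00 ≈ 2516; y = 1241 + 2 × 349.33 ≈ 1940.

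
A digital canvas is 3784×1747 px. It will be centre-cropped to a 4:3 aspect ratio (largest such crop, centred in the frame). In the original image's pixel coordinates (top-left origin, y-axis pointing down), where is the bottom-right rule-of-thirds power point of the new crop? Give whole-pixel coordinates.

3784/1747 > 4/3, so the 4:3 crop keeps the full height 1747 and trims width to 1747 × 4/3 = 2329.33 px.
Left offset = (3784 − 2329.33)/2 = 727.33 px; top offset = 0.
Bottom-right is two-thirds across and two-thirds down within the crop:
x = 727.33 + 2 × 2329.33/3 ≈ 2280; y = 0.00 + 2 × 1747.00/3 ≈ 1165.

(2280, 1165)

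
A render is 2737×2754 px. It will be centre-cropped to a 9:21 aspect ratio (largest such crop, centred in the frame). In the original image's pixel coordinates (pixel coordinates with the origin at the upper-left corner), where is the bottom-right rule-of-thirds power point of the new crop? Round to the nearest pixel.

2737/2754 > 9/21, so the 9:21 crop keeps the full height 2754 and trims width to 2754 × 9/21 = 1180.29 px.
Left offset = (2737 − 1180.29)/2 = 778.36 px; top offset = 0.
Bottom-right is two-thirds across and two-thirds down within the crop:
x = 778.36 + 2 × 1180.29/3 ≈ 1565; y = 0.00 + 2 × 2754.00/3 ≈ 1836.

(1565, 1836)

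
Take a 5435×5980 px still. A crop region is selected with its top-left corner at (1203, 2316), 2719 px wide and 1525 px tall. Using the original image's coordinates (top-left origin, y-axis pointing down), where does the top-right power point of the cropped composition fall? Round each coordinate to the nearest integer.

(3016, 2824)

One third of the crop width 2719 is 906.33 px.
One third of the crop height 1525 is 508.33 px.
The top-right point is two-thirds across and one-third down within the crop:
x = 1203 + 2 × 906.33 ≈ 3016; y = 2316 + 1 × 508.33 ≈ 2824.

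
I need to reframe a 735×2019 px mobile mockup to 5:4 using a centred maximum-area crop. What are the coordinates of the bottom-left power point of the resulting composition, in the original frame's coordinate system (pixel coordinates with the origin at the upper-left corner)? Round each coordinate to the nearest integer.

735/2019 < 5/4, so the 5:4 crop keeps the full width 735 and trims height to 735 × 4/5 = 588.00 px.
Top offset = (2019 − 588.00)/2 = 715.50 px; left offset = 0.
Bottom-left is one-third across and two-thirds down within the crop:
x = 0.00 + 1 × 735.00/3 ≈ 245; y = 715.50 + 2 × 588.00/3 ≈ 1108.

x = 245 px, y = 1108 px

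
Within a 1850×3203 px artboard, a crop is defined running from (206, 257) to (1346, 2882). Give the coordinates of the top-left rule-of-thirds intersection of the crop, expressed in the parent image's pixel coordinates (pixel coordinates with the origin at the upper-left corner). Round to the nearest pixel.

Crop width = 1346 − 206 = 1140 px; one third is 380.00 px.
Crop height = 2882 − 257 = 2625 px; one third is 875.00 px.
The top-left point is one-third across and one-third down within the crop:
x = 206 + 1 × 380.00 ≈ 586; y = 257 + 1 × 875.00 ≈ 1132.

x = 586 px, y = 1132 px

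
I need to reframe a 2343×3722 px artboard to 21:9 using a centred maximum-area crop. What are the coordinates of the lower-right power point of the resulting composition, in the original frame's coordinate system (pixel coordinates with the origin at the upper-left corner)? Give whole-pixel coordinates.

2343/3722 < 21/9, so the 21:9 crop keeps the full width 2343 and trims height to 2343 × 9/21 = 1004.14 px.
Top offset = (3722 − 1004.14)/2 = 1358.93 px; left offset = 0.
Lower-right is two-thirds across and two-thirds down within the crop:
x = 0.00 + 2 × 2343.00/3 ≈ 1562; y = 1358.93 + 2 × 1004.14/3 ≈ 2028.

x = 1562 px, y = 2028 px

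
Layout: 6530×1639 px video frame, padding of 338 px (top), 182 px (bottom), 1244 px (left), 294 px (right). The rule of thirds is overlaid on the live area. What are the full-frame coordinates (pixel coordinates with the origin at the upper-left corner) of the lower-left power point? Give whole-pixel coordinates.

Content width = 6530 − 1244 − 294 = 4992 px; content height = 1639 − 338 − 182 = 1119 px.
Lower-left is one-third across and two-thirds down within the live area.
x = 1244 + 1 × 4992/3 = 1244 + 1664.00 ≈ 2908
y = 338 + 2 × 1119/3 = 338 + 746.00 ≈ 1084

x = 2908 px, y = 1084 px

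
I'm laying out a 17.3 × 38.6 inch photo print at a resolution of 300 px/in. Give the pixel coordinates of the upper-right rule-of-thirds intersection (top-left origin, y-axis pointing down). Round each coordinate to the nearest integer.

x = 3460 px, y = 3860 px

In pixels the canvas is 17.3 × 300 = 5190 wide and 38.6 × 300 = 11580 tall.
The upper-right point is two-thirds across and one-third down:
x = 2 × 5190/3 ≈ 3460; y = 1 × 11580/3 ≈ 3860.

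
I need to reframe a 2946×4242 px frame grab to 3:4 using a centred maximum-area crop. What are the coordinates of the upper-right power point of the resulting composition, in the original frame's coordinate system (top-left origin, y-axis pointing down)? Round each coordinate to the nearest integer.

2946/4242 < 3/4, so the 3:4 crop keeps the full width 2946 and trims height to 2946 × 4/3 = 3928.00 px.
Top offset = (4242 − 3928.00)/2 = 157.00 px; left offset = 0.
Upper-right is two-thirds across and one-third down within the crop:
x = 0.00 + 2 × 2946.00/3 ≈ 1964; y = 157.00 + 1 × 3928.00/3 ≈ 1466.

(1964, 1466)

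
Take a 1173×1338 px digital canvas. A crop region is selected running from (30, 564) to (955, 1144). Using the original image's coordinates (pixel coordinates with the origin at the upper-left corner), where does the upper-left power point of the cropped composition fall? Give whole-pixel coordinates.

Crop width = 955 − 30 = 925 px; one third is 308.33 px.
Crop height = 1144 − 564 = 580 px; one third is 193.33 px.
The upper-left point is one-third across and one-third down within the crop:
x = 30 + 1 × 308.33 ≈ 338; y = 564 + 1 × 193.33 ≈ 757.

x = 338 px, y = 757 px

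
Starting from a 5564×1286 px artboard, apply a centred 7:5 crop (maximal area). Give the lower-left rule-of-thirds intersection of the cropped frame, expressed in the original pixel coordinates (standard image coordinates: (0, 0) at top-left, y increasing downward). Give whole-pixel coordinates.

5564/1286 > 7/5, so the 7:5 crop keeps the full height 1286 and trims width to 1286 × 7/5 = 1800.40 px.
Left offset = (5564 − 1800.40)/2 = 1881.80 px; top offset = 0.
Lower-left is one-third across and two-thirds down within the crop:
x = 1881.80 + 1 × 1800.40/3 ≈ 2482; y = 0.00 + 2 × 1286.00/3 ≈ 857.

(2482, 857)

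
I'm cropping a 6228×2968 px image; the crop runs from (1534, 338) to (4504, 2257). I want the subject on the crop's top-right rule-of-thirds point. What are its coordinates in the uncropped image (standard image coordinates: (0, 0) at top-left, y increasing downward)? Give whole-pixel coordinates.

Crop width = 4504 − 1534 = 2970 px; one third is 990.00 px.
Crop height = 2257 − 338 = 1919 px; one third is 639.67 px.
The top-right point is two-thirds across and one-third down within the crop:
x = 1534 + 2 × 990.00 ≈ 3514; y = 338 + 1 × 639.67 ≈ 978.

(3514, 978)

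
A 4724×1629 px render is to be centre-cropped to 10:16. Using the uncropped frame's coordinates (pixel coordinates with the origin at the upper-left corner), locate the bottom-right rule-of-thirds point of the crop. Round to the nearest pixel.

4724/1629 > 10/16, so the 10:16 crop keeps the full height 1629 and trims width to 1629 × 10/16 = 1018.12 px.
Left offset = (4724 − 1018.12)/2 = 1852.94 px; top offset = 0.
Bottom-right is two-thirds across and two-thirds down within the crop:
x = 1852.94 + 2 × 1018.12/3 ≈ 2532; y = 0.00 + 2 × 1629.00/3 ≈ 1086.

x = 2532 px, y = 1086 px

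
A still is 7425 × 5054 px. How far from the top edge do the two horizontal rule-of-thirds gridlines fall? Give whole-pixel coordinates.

5054 / 3 = 1684.67, so the horizontal lines sit at one and two thirds of 5054.

y = 1685 px and y = 3369 px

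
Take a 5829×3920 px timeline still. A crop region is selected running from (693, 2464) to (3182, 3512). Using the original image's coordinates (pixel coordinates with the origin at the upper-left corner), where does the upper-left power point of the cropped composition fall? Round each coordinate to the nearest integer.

Crop width = 3182 − 693 = 2489 px; one third is 829.67 px.
Crop height = 3512 − 2464 = 1048 px; one third is 349.33 px.
The upper-left point is one-third across and one-third down within the crop:
x = 693 + 1 × 829.67 ≈ 1523; y = 2464 + 1 × 349.33 ≈ 2813.

(1523, 2813)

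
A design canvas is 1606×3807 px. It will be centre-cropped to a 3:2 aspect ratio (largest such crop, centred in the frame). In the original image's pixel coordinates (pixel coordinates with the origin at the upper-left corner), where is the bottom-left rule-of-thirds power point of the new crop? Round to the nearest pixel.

(535, 2082)

1606/3807 < 3/2, so the 3:2 crop keeps the full width 1606 and trims height to 1606 × 2/3 = 1070.67 px.
Top offset = (3807 − 1070.67)/2 = 1368.17 px; left offset = 0.
Bottom-left is one-third across and two-thirds down within the crop:
x = 0.00 + 1 × 1606.00/3 ≈ 535; y = 1368.17 + 2 × 1070.67/3 ≈ 2082.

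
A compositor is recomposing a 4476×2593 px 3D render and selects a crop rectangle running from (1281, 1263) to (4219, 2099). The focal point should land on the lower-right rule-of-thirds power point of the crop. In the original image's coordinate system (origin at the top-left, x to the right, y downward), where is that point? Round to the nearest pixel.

Crop width = 4219 − 1281 = 2938 px; one third is 979.33 px.
Crop height = 2099 − 1263 = 836 px; one third is 278.67 px.
The lower-right point is two-thirds across and two-thirds down within the crop:
x = 1281 + 2 × 979.33 ≈ 3240; y = 1263 + 2 × 278.67 ≈ 1820.

(3240, 1820)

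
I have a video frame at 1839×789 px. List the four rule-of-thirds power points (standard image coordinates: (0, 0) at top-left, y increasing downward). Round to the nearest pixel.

One third of 1839 is 613; one third of 789 is 263.
Vertical third lines at x = 613 and x = 1226; horizontal third lines at y = 263 and y = 526.

(613, 263), (1226, 263), (613, 526), (1226, 526)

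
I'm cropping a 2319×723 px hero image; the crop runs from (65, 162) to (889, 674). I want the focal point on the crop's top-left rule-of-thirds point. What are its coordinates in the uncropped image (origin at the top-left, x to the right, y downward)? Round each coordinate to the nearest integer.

(340, 333)

Crop width = 889 − 65 = 824 px; one third is 274.67 px.
Crop height = 674 − 162 = 512 px; one third is 170.67 px.
The top-left point is one-third across and one-third down within the crop:
x = 65 + 1 × 274.67 ≈ 340; y = 162 + 1 × 170.67 ≈ 333.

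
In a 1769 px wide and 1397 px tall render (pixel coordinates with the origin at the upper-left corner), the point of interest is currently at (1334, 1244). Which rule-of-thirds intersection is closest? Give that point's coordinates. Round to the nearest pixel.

(1179, 931)

Third lines: x ∈ {590, 1179}, y ∈ {466, 931}.
1334 is closer to x = 1179; 1244 is closer to y = 931.
So the nearest intersection is the lower-right power point.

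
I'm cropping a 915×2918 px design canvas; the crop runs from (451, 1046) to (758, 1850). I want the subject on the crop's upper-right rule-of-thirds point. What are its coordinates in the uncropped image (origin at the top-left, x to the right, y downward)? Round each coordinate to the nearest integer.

x = 656 px, y = 1314 px

Crop width = 758 − 451 = 307 px; one third is 102.33 px.
Crop height = 1850 − 1046 = 804 px; one third is 268.00 px.
The upper-right point is two-thirds across and one-third down within the crop:
x = 451 + 2 × 102.33 ≈ 656; y = 1046 + 1 × 268.00 ≈ 1314.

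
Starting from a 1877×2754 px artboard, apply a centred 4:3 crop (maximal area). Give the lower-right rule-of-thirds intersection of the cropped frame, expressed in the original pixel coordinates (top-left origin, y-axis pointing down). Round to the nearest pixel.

1877/2754 < 4/3, so the 4:3 crop keeps the full width 1877 and trims height to 1877 × 3/4 = 1407.75 px.
Top offset = (2754 − 1407.75)/2 = 673.12 px; left offset = 0.
Lower-right is two-thirds across and two-thirds down within the crop:
x = 0.00 + 2 × 1877.00/3 ≈ 1251; y = 673.12 + 2 × 1407.75/3 ≈ 1612.

x = 1251 px, y = 1612 px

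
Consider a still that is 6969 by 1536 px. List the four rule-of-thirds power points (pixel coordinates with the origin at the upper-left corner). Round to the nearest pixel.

One third of 6969 is 2323; one third of 1536 is 512.
Vertical third lines at x = 2323 and x = 4646; horizontal third lines at y = 512 and y = 1024.

(2323, 512), (4646, 512), (2323, 1024), (4646, 1024)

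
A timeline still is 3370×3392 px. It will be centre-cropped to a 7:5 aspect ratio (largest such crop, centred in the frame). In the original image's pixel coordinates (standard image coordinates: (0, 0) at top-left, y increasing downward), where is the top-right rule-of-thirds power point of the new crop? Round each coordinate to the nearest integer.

(2247, 1295)

3370/3392 < 7/5, so the 7:5 crop keeps the full width 3370 and trims height to 3370 × 5/7 = 2407.14 px.
Top offset = (3392 − 2407.14)/2 = 492.43 px; left offset = 0.
Top-right is two-thirds across and one-third down within the crop:
x = 0.00 + 2 × 3370.00/3 ≈ 2247; y = 492.43 + 1 × 2407.14/3 ≈ 1295.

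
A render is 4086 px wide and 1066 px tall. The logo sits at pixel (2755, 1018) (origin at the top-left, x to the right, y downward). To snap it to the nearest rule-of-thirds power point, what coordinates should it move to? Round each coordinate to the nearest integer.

Third lines: x ∈ {1362, 2724}, y ∈ {355, 711}.
2755 is closer to x = 2724; 1018 is closer to y = 711.
So the nearest intersection is the lower-right power point.

(2724, 711)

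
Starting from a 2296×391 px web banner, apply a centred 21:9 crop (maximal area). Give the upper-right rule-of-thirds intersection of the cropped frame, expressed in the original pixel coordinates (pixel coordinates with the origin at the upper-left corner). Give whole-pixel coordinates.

(1300, 130)

2296/391 > 21/9, so the 21:9 crop keeps the full height 391 and trims width to 391 × 21/9 = 912.33 px.
Left offset = (2296 − 912.33)/2 = 691.83 px; top offset = 0.
Upper-right is two-thirds across and one-third down within the crop:
x = 691.83 + 2 × 912.33/3 ≈ 1300; y = 0.00 + 1 × 391.00/3 ≈ 130.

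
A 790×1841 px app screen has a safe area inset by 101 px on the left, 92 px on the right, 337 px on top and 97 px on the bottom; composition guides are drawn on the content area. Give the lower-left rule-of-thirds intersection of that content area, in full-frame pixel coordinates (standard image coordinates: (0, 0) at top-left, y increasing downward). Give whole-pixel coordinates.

(300, 1275)

Content width = 790 − 101 − 92 = 597 px; content height = 1841 − 337 − 97 = 1407 px.
Lower-left is one-third across and two-thirds down within the content area.
x = 101 + 1 × 597/3 = 101 + 199.00 ≈ 300
y = 337 + 2 × 1407/3 = 337 + 938.00 ≈ 1275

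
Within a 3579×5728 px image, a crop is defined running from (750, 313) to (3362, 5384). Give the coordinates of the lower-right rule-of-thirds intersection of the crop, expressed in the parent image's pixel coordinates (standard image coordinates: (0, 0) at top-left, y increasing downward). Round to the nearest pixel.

Crop width = 3362 − 750 = 2612 px; one third is 870.67 px.
Crop height = 5384 − 313 = 5071 px; one third is 1690.33 px.
The lower-right point is two-thirds across and two-thirds down within the crop:
x = 750 + 2 × 870.67 ≈ 2491; y = 313 + 2 × 1690.33 ≈ 3694.

(2491, 3694)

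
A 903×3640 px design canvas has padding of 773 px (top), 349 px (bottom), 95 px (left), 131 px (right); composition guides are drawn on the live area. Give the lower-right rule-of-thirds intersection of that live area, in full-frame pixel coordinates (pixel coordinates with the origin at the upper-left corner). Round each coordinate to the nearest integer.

x = 546 px, y = 2452 px

Content width = 903 − 95 − 131 = 677 px; content height = 3640 − 773 − 349 = 2518 px.
Lower-right is two-thirds across and two-thirds down within the live area.
x = 95 + 2 × 677/3 = 95 + 451.33 ≈ 546
y = 773 + 2 × 2518/3 = 773 + 1678.67 ≈ 2452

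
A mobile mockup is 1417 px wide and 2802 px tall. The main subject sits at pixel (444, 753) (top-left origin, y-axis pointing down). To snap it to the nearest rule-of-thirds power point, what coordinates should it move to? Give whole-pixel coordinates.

Third lines: x ∈ {472, 945}, y ∈ {934, 1868}.
444 is closer to x = 472; 753 is closer to y = 934.
So the nearest intersection is the upper-left power point.

(472, 934)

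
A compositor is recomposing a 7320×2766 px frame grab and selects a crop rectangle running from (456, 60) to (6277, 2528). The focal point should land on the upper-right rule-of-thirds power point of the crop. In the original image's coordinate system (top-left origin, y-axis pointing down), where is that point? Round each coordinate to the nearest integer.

x = 4337 px, y = 883 px

Crop width = 6277 − 456 = 5821 px; one third is 1940.33 px.
Crop height = 2528 − 60 = 2468 px; one third is 822.67 px.
The upper-right point is two-thirds across and one-third down within the crop:
x = 456 + 2 × 1940.33 ≈ 4337; y = 60 + 1 × 822.67 ≈ 883.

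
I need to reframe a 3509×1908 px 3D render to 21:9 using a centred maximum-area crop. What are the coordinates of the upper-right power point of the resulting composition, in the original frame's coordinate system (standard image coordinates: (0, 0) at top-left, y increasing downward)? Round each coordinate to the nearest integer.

3509/1908 < 21/9, so the 21:9 crop keeps the full width 3509 and trims height to 3509 × 9/21 = 1503.86 px.
Top offset = (1908 − 1503.86)/2 = 202.07 px; left offset = 0.
Upper-right is two-thirds across and one-third down within the crop:
x = 0.00 + 2 × 3509.00/3 ≈ 2339; y = 202.07 + 1 × 1503.86/3 ≈ 703.

(2339, 703)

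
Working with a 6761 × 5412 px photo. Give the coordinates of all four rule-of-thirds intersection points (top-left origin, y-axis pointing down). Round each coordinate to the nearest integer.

One third of 6761 is 2253.67; one third of 5412 is 1804.
Vertical third lines at x = 2254 and x = 4507; horizontal third lines at y = 1804 and y = 3608.

(2254, 1804), (4507, 1804), (2254, 3608), (4507, 3608)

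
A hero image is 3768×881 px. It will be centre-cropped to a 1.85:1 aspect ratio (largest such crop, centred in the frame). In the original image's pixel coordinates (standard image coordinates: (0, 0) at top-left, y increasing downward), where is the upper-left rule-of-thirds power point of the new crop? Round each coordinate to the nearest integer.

(1612, 294)

3768/881 > 1.85/1, so the 1.85:1 crop keeps the full height 881 and trims width to 881 × 1.85/1 = 1629.85 px.
Left offset = (3768 − 1629.85)/2 = 1069.07 px; top offset = 0.
Upper-left is one-third across and one-third down within the crop:
x = 1069.07 + 1 × 1629.85/3 ≈ 1612; y = 0.00 + 1 × 881.00/3 ≈ 294.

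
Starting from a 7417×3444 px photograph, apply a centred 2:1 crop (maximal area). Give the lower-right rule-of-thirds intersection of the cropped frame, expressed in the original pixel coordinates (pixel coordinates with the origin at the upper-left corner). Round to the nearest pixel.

(4857, 2296)

7417/3444 > 2/1, so the 2:1 crop keeps the full height 3444 and trims width to 3444 × 2/1 = 6888.00 px.
Left offset = (7417 − 6888.00)/2 = 264.50 px; top offset = 0.
Lower-right is two-thirds across and two-thirds down within the crop:
x = 264.50 + 2 × 6888.00/3 ≈ 4857; y = 0.00 + 2 × 3444.00/3 ≈ 2296.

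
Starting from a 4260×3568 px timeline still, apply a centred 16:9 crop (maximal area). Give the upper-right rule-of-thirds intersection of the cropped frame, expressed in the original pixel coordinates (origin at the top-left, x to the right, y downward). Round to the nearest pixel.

x = 2840 px, y = 1385 px

4260/3568 < 16/9, so the 16:9 crop keeps the full width 4260 and trims height to 4260 × 9/16 = 2396.25 px.
Top offset = (3568 − 2396.25)/2 = 585.88 px; left offset = 0.
Upper-right is two-thirds across and one-third down within the crop:
x = 0.00 + 2 × 4260.00/3 ≈ 2840; y = 585.88 + 1 × 2396.25/3 ≈ 1385.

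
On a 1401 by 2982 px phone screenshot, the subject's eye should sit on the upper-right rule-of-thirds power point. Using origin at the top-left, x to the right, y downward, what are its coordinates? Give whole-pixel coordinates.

The upper-right point sits two-thirds of the way across and one-third of the way down.
x = 2 × 1401/3 ≈ 934; y = 1 × 2982/3 ≈ 994.

(934, 994)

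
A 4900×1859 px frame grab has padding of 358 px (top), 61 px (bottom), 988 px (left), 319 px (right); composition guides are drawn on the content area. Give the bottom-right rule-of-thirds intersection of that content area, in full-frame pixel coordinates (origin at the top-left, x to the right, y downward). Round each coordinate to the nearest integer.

(3383, 1318)

Content width = 4900 − 988 − 319 = 3593 px; content height = 1859 − 358 − 61 = 1440 px.
Bottom-right is two-thirds across and two-thirds down within the content area.
x = 988 + 2 × 3593/3 = 988 + 2395.33 ≈ 3383
y = 358 + 2 × 1440/3 = 358 + 960.00 ≈ 1318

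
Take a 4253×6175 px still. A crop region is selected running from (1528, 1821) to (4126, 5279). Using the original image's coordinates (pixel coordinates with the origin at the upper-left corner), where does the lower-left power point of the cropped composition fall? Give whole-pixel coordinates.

x = 2394 px, y = 4126 px

Crop width = 4126 − 1528 = 2598 px; one third is 866.00 px.
Crop height = 5279 − 1821 = 3458 px; one third is 1152.67 px.
The lower-left point is one-third across and two-thirds down within the crop:
x = 1528 + 1 × 866.00 ≈ 2394; y = 1821 + 2 × 1152.67 ≈ 4126.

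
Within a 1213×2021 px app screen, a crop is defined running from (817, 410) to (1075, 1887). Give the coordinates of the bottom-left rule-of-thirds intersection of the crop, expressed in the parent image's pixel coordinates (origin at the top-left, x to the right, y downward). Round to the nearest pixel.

Crop width = 1075 − 817 = 258 px; one third is 86.00 px.
Crop height = 1887 − 410 = 1477 px; one third is 492.33 px.
The bottom-left point is one-third across and two-thirds down within the crop:
x = 817 + 1 × 86.00 ≈ 903; y = 410 + 2 × 492.33 ≈ 1395.

x = 903 px, y = 1395 px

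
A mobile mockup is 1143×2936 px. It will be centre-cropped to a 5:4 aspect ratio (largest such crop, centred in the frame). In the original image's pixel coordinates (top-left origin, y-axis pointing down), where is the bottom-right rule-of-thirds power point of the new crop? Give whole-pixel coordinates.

1143/2936 < 5/4, so the 5:4 crop keeps the full width 1143 and trims height to 1143 × 4/5 = 914.40 px.
Top offset = (2936 − 914.40)/2 = 1010.80 px; left offset = 0.
Bottom-right is two-thirds across and two-thirds down within the crop:
x = 0.00 + 2 × 1143.00/3 ≈ 762; y = 1010.80 + 2 × 914.40/3 ≈ 1620.

x = 762 px, y = 1620 px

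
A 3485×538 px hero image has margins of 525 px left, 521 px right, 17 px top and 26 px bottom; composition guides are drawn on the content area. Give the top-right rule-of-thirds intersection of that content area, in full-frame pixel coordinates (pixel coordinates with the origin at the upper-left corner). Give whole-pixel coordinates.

Content width = 3485 − 525 − 521 = 2439 px; content height = 538 − 17 − 26 = 495 px.
Top-right is two-thirds across and one-third down within the content area.
x = 525 + 2 × 2439/3 = 525 + 1626.00 ≈ 2151
y = 17 + 1 × 495/3 = 17 + 165.00 ≈ 182

x = 2151 px, y = 182 px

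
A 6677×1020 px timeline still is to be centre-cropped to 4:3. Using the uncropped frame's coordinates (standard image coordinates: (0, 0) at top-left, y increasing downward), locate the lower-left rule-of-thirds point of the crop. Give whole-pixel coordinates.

(3112, 680)

6677/1020 > 4/3, so the 4:3 crop keeps the full height 1020 and trims width to 1020 × 4/3 = 1360.00 px.
Left offset = (6677 − 1360.00)/2 = 2658.50 px; top offset = 0.
Lower-left is one-third across and two-thirds down within the crop:
x = 2658.50 + 1 × 1360.00/3 ≈ 3112; y = 0.00 + 2 × 1020.00/3 ≈ 680.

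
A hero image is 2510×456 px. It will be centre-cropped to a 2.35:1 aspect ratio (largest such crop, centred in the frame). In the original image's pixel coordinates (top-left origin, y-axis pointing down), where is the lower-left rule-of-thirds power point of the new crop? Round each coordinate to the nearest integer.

2510/456 > 2.35/1, so the 2.35:1 crop keeps the full height 456 and trims width to 456 × 2.35/1 = 1071.60 px.
Left offset = (2510 − 1071.60)/2 = 719.20 px; top offset = 0.
Lower-left is one-third across and two-thirds down within the crop:
x = 719.20 + 1 × 1071.60/3 ≈ 1076; y = 0.00 + 2 × 456.00/3 ≈ 304.

x = 1076 px, y = 304 px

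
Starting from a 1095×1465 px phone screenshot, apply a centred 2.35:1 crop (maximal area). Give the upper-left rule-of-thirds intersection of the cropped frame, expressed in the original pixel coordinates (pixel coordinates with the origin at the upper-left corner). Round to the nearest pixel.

1095/1465 < 2.35/1, so the 2.35:1 crop keeps the full width 1095 and trims height to 1095 × 1/2.35 = 465.96 px.
Top offset = (1465 − 465.96)/2 = 499.52 px; left offset = 0.
Upper-left is one-third across and one-third down within the crop:
x = 0.00 + 1 × 1095.00/3 ≈ 365; y = 499.52 + 1 × 465.96/3 ≈ 655.

(365, 655)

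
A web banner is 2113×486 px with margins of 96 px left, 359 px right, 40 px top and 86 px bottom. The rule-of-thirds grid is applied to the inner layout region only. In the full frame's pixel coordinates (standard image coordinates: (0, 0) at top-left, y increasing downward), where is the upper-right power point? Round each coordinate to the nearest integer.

Content width = 2113 − 96 − 359 = 1658 px; content height = 486 − 40 − 86 = 360 px.
Upper-right is two-thirds across and one-third down within the inner layout region.
x = 96 + 2 × 1658/3 = 96 + 1105.33 ≈ 1201
y = 40 + 1 × 360/3 = 40 + 120.00 ≈ 160

x = 1201 px, y = 160 px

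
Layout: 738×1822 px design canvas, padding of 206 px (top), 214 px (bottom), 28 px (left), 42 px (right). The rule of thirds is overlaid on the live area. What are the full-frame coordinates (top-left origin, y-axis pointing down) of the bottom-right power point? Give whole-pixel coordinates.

Content width = 738 − 28 − 42 = 668 px; content height = 1822 − 206 − 214 = 1402 px.
Bottom-right is two-thirds across and two-thirds down within the live area.
x = 28 + 2 × 668/3 = 28 + 445.33 ≈ 473
y = 206 + 2 × 1402/3 = 206 + 934.67 ≈ 1141

x = 473 px, y = 1141 px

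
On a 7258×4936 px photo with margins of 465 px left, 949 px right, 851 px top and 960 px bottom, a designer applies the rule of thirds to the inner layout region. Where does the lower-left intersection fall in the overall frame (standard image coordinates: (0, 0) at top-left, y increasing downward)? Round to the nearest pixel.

Content width = 7258 − 465 − 949 = 5844 px; content height = 4936 − 851 − 960 = 3125 px.
Lower-left is one-third across and two-thirds down within the inner layout region.
x = 465 + 1 × 5844/3 = 465 + 1948.00 ≈ 2413
y = 851 + 2 × 3125/3 = 851 + 2083.33 ≈ 2934

x = 2413 px, y = 2934 px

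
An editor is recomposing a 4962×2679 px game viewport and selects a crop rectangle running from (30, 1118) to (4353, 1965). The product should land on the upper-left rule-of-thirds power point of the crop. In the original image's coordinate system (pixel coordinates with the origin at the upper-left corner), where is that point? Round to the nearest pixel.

Crop width = 4353 − 30 = 4323 px; one third is 1441.00 px.
Crop height = 1965 − 1118 = 847 px; one third is 282.33 px.
The upper-left point is one-third across and one-third down within the crop:
x = 30 + 1 × 1441.00 ≈ 1471; y = 1118 + 1 × 282.33 ≈ 1400.

x = 1471 px, y = 1400 px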